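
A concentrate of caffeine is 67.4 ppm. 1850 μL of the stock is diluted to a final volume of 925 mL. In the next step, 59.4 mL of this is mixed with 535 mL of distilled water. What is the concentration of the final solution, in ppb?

13.5 ppb

Overall dilution factor = 500 × 10.01 = 5003.
67.4 ppm / 5003 = 0.0135 ppm = 13.5 ppb.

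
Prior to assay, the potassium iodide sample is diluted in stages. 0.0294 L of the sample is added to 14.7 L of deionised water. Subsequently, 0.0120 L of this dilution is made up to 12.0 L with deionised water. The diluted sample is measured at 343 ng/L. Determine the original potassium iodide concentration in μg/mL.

172 μg/mL

Overall dilution factor = 501 × 1000 = 5.01 × 10⁵.
Original = 343 ng/L × 5.01 × 10⁵ = 1.72 × 10⁸ ng/L = 172 μg/mL.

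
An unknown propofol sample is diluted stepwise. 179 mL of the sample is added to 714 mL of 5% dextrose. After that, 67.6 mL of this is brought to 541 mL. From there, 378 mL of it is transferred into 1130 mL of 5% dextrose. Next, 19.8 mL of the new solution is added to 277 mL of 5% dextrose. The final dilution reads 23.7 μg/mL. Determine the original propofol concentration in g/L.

Overall dilution factor = 4.989 × 8.003 × 3.989 × 14.99 = 2388.
Original = 23.7 μg/mL × 2388 = 5.66 × 10⁴ μg/mL = 56.6 g/L.

56.6 g/L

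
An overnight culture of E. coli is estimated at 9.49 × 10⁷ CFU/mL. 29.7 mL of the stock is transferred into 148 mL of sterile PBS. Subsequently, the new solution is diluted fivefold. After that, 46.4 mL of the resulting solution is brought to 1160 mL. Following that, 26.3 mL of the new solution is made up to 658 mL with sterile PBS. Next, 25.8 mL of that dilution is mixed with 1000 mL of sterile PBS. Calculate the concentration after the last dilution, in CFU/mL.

Overall dilution factor = 5.983 × 5 × 25 × 25.02 × 39.76 = 7.44 × 10⁵.
9.49 × 10⁷ CFU/mL / 7.44 × 10⁵ = 128 CFU/mL.

128 CFU/mL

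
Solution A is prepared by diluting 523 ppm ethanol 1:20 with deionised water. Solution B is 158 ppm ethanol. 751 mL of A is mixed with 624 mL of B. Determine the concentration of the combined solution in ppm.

86.0 ppm

C_A = 523 ppm / 20 = 26.1 ppm.
C_mix = (C_A·V_A + C_B·V_B)/(V_A + V_B) = (26.1×751 + 158×624) / 1375 = 86.0 ppm.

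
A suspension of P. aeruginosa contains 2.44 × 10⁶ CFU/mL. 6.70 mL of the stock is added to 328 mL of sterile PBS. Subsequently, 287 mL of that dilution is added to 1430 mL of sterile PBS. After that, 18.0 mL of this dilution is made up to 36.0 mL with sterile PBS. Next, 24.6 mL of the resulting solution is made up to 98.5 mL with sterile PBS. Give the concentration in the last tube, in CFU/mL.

1020 CFU/mL

Overall dilution factor = 49.96 × 5.983 × 2 × 4.004 = 2393.
2.44 × 10⁶ CFU/mL / 2393 = 1020 CFU/mL.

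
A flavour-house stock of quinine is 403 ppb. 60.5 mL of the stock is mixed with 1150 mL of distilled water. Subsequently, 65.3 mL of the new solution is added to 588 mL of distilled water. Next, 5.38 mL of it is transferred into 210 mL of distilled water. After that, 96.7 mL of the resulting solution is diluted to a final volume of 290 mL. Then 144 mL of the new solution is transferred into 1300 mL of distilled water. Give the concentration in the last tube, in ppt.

Overall dilution factor = 20.01 × 10.00 × 40.03 × 2.999 × 10.03 = 2.41 × 10⁵.
403 ppb / 2.41 × 10⁵ = 1.67 × 10⁻³ ppb = 1.67 ppt.

1.67 ppt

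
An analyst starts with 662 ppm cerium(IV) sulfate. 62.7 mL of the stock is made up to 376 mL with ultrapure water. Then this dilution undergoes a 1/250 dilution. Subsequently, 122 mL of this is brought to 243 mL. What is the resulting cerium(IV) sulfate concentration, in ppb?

Overall dilution factor = 5.997 × 250 × 1.992 = 2986.
662 ppm / 2986 = 0.222 ppm = 222 ppb.

222 ppb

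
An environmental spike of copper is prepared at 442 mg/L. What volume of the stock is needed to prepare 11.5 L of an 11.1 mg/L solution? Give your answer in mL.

V₁ = C₂V₂/C₁ = 11.1 × 11.5 / 442 = 0.289 L = 289 mL.

289 mL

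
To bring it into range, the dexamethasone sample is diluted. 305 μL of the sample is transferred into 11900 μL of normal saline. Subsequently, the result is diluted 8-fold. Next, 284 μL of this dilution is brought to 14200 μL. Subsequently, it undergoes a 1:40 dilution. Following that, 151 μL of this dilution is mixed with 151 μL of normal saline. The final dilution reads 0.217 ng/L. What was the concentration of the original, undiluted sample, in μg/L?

278 μg/L

Overall dilution factor = 40.02 × 8 × 50 × 40 × 2 = 1.28 × 10⁶.
Original = 0.217 ng/L × 1.28 × 10⁶ = 2.78 × 10⁵ ng/L = 278 μg/L.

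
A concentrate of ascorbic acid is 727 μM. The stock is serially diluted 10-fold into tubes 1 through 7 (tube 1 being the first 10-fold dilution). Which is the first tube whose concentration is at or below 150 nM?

Tube n has concentration 727 μM / 10ⁿ.
Need 10ⁿ ≥ 727 μM / 150 nM = 4847, so n ≥ 3.69.
First such tube: n = 4.

tube 4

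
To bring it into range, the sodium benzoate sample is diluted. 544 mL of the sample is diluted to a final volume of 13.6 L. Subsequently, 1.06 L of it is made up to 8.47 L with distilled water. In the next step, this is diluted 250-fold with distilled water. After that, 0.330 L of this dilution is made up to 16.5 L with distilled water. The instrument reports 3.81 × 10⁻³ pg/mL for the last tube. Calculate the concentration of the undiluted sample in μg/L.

Overall dilution factor = 25 × 7.991 × 250 × 50 = 2.50 × 10⁶.
Original = 3.81 × 10⁻³ pg/mL × 2.50 × 10⁶ = 9514 pg/mL = 9.51 μg/L.

9.51 μg/L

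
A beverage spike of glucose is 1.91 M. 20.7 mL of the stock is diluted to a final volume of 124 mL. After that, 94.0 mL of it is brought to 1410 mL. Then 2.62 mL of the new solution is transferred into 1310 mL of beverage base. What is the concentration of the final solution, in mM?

0.0424 mM

Overall dilution factor = 5.990 × 15 × 501 = 4.50 × 10⁴.
1.91 M / 4.50 × 10⁴ = 4.24 × 10⁻⁵ M = 0.0424 mM.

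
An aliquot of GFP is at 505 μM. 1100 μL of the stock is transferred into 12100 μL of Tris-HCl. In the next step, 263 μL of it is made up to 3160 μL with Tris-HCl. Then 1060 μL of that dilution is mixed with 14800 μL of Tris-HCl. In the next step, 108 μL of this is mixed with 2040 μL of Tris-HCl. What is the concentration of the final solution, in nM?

11.8 nM

Overall dilution factor = 12 × 12.02 × 14.96 × 19.89 = 4.29 × 10⁴.
505 μM / 4.29 × 10⁴ = 0.0118 μM = 11.8 nM.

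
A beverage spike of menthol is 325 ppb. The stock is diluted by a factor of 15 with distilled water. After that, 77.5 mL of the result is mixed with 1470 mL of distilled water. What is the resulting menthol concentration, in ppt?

1090 ppt

Overall dilution factor = 15 × 19.97 = 300.
325 ppb / 300 = 1.09 ppb = 1090 ppt.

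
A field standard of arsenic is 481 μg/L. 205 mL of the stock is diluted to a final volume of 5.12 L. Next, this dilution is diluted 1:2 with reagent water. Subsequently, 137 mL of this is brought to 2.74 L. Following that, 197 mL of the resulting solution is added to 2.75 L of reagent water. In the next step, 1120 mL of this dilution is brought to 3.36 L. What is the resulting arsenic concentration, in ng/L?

10.7 ng/L

Overall dilution factor = 24.98 × 2 × 20 × 14.96 × 3 = 4.48 × 10⁴.
481 μg/L / 4.48 × 10⁴ = 0.0107 μg/L = 10.7 ng/L.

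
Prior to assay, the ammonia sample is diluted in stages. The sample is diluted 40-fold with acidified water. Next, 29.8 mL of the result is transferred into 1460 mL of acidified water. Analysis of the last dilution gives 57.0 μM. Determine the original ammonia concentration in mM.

Overall dilution factor = 40 × 49.99 = 2000.
Original = 57.0 μM × 2000 = 1.14 × 10⁵ μM = 114 mM.

114 mM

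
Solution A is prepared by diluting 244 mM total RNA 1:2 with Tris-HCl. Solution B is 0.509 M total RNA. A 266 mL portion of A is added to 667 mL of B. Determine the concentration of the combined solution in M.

0.399 M

C_A = 244 mM / 2 = 122 mM.
C_B = 0.509 M = 509 mM.
C_mix = (C_A·V_A + C_B·V_B)/(V_A + V_B) = (122×266 + 509×667) / 933.0 = 399 mM = 0.399 M.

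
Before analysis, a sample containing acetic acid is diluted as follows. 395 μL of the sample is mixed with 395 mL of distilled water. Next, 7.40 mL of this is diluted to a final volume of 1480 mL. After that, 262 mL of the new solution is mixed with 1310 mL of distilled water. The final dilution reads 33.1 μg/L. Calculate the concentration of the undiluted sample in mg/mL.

39.8 mg/mL

Overall dilution factor = 1001 × 200 × 6 = 1.20 × 10⁶.
Original = 33.1 μg/L × 1.20 × 10⁶ = 3.98 × 10⁷ μg/L = 39.8 mg/mL.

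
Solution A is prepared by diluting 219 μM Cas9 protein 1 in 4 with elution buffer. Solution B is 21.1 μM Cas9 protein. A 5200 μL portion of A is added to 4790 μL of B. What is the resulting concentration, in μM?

38.6 μM

C_A = 219 μM / 4 = 54.8 μM.
C_mix = (C_A·V_A + C_B·V_B)/(V_A + V_B) = (54.8×5200 + 21.1×4790) / 9990 = 38.6 μM.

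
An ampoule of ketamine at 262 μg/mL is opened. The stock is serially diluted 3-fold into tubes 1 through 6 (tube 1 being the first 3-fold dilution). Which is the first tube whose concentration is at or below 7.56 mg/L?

tube 4

Tube n has concentration 262 μg/mL / 3ⁿ.
Need 3ⁿ ≥ 262 μg/mL / 7.56 mg/L = 34.7, so n ≥ 3.23.
First such tube: n = 4.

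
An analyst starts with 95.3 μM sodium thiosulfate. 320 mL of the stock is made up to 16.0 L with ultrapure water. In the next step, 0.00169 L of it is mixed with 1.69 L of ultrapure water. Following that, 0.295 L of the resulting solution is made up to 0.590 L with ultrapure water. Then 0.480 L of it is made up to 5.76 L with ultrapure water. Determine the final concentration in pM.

Overall dilution factor = 50 × 1001 × 2 × 12 = 1.20 × 10⁶.
95.3 μM / 1.20 × 10⁶ = 7.93 × 10⁻⁵ μM = 79.3 pM.

79.3 pM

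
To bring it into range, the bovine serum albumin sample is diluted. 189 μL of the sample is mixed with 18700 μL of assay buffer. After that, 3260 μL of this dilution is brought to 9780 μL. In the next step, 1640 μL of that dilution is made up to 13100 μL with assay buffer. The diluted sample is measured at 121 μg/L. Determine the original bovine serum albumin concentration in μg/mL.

Overall dilution factor = 99.94 × 3 × 7.988 = 2395.
Original = 121 μg/L × 2395 = 2.90 × 10⁵ μg/L = 290 μg/mL.

290 μg/mL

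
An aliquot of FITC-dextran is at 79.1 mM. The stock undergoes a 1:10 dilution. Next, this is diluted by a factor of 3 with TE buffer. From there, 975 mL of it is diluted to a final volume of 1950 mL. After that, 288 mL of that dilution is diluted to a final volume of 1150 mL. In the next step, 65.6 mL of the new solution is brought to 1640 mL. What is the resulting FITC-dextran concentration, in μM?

13.2 μM

Overall dilution factor = 10 × 3 × 2 × 3.993 × 25 = 5990.
79.1 mM / 5990 = 0.0132 mM = 13.2 μM.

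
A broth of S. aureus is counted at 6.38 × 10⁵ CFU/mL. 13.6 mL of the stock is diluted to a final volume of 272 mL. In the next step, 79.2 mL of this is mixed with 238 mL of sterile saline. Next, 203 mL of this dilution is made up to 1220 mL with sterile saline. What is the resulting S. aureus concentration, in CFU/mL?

1330 CFU/mL

Overall dilution factor = 20 × 4.005 × 6.010 = 481.
6.38 × 10⁵ CFU/mL / 481 = 1330 CFU/mL.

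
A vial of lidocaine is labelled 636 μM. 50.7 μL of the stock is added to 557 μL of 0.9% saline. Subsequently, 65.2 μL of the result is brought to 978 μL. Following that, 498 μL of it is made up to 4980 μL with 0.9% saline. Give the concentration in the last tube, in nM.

354 nM

Overall dilution factor = 11.99 × 15 × 10 = 1798.
636 μM / 1798 = 0.354 μM = 354 nM.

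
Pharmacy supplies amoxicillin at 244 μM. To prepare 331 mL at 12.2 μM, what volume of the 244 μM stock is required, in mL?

V₁ = C₂V₂/C₁ = 12.2 × 331 / 244 = 16.5 mL.

16.5 mL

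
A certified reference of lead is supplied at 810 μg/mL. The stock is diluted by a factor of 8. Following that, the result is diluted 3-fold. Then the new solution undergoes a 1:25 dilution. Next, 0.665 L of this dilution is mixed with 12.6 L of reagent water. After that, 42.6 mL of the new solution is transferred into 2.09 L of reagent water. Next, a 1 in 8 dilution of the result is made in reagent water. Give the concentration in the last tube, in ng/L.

169 ng/L

Overall dilution factor = 8 × 3 × 25 × 19.95 × 50.06 × 8 = 4.79 × 10⁶.
810 μg/mL / 4.79 × 10⁶ = 1.69 × 10⁻⁴ μg/mL = 169 ng/L.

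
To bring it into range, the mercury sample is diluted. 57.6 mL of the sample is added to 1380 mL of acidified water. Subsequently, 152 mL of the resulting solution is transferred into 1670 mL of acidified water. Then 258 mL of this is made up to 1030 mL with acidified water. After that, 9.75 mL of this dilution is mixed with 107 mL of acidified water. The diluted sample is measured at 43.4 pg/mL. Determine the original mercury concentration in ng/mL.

621 ng/mL

Overall dilution factor = 24.96 × 11.99 × 3.992 × 11.97 = 1.43 × 10⁴.
Original = 43.4 pg/mL × 1.43 × 10⁴ = 6.21 × 10⁵ pg/mL = 621 ng/mL.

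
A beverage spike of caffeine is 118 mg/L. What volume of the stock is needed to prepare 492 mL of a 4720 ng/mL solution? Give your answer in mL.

19.7 mL

4720 ng/mL = 4.72 mg/L.
V₁ = C₂V₂/C₁ = 4.72 × 492 / 118 = 19.7 mL.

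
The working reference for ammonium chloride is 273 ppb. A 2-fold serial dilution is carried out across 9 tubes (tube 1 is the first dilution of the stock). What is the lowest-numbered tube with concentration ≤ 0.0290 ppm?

Tube n has concentration 273 ppb / 2ⁿ.
Need 2ⁿ ≥ 273 ppb / 0.0290 ppm = 9.41, so n ≥ 3.23.
First such tube: n = 4.

tube 4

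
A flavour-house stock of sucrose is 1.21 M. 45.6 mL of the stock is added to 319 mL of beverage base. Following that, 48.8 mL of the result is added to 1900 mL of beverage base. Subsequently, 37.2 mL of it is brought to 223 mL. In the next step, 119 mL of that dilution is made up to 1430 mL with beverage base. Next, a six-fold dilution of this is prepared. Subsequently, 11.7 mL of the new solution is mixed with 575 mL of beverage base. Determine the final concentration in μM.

Overall dilution factor = 7.996 × 39.93 × 5.995 × 12.02 × 6 × 50.15 = 6.92 × 10⁶.
1.21 M / 6.92 × 10⁶ = 1.75 × 10⁻⁷ M = 0.175 μM.

0.175 μM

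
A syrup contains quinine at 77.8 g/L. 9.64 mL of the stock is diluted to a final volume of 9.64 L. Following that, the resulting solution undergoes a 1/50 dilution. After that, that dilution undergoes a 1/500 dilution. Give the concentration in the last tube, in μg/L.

3.11 μg/L

Overall dilution factor = 1000 × 50 × 500 = 2.50 × 10⁷.
77.8 g/L / 2.50 × 10⁷ = 3.11 × 10⁻⁶ g/L = 3.11 μg/L.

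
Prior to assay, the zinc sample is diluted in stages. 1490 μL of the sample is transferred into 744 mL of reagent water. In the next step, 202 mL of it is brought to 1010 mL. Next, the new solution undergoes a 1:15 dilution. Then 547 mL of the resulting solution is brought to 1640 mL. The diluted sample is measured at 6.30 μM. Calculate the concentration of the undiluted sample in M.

0.709 M

Overall dilution factor = 500.3 × 5 × 15 × 2.998 = 1.13 × 10⁵.
Original = 6.30 μM × 1.13 × 10⁵ = 7.09 × 10⁵ μM = 0.709 M.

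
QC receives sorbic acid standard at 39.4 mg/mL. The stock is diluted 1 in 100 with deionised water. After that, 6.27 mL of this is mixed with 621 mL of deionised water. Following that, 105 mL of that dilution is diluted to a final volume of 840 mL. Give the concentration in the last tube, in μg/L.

492 μg/L

Overall dilution factor = 100 × 100.0 × 8 = 8.00 × 10⁴.
39.4 mg/mL / 8.00 × 10⁴ = 4.92 × 10⁻⁴ mg/mL = 492 μg/L.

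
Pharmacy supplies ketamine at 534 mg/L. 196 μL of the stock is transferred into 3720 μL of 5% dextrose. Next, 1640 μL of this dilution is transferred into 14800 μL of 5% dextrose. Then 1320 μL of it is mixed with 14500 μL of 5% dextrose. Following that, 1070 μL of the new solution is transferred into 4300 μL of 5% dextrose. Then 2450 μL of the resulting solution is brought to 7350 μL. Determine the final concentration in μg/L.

14.8 μg/L

Overall dilution factor = 19.98 × 10.02 × 11.98 × 5.019 × 3 = 3.61 × 10⁴.
534 mg/L / 3.61 × 10⁴ = 0.0148 mg/L = 14.8 μg/L.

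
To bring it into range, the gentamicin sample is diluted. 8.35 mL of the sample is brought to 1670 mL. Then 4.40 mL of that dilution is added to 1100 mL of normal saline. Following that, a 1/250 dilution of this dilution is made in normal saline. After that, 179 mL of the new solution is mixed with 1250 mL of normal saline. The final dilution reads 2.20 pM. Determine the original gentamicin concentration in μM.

Overall dilution factor = 200 × 251 × 250 × 7.983 = 1.00 × 10⁸.
Original = 2.20 pM × 1.00 × 10⁸ = 2.20 × 10⁸ pM = 220 μM.

220 μM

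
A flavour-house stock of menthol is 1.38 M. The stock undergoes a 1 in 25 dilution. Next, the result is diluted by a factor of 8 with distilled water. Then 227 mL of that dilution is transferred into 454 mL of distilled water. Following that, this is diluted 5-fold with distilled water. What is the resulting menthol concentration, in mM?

Overall dilution factor = 25 × 8 × 3 × 5 = 3000.
1.38 M / 3000 = 4.60 × 10⁻⁴ M = 0.460 mM.

0.460 mM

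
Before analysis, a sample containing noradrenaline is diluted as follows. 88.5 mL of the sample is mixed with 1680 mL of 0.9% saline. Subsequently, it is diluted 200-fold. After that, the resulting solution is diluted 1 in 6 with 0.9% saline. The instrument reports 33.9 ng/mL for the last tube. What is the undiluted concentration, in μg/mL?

813 μg/mL

Overall dilution factor = 19.98 × 200 × 6 = 2.40 × 10⁴.
Original = 33.9 ng/mL × 2.40 × 10⁴ = 8.13 × 10⁵ ng/mL = 813 μg/mL.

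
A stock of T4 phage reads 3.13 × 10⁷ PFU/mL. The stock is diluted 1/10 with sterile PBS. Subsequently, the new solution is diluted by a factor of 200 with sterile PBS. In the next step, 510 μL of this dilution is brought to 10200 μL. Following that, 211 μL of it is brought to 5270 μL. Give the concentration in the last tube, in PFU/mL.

31.3 PFU/mL

Overall dilution factor = 10 × 200 × 20 × 24.98 = 9.99 × 10⁵.
3.13 × 10⁷ PFU/mL / 9.99 × 10⁵ = 31.3 PFU/mL.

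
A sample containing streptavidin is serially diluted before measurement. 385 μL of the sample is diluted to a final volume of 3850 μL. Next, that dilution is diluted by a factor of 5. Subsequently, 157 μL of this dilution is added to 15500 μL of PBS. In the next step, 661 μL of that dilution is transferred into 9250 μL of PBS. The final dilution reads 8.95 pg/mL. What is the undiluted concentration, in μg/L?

669 μg/L

Overall dilution factor = 10 × 5 × 99.73 × 14.99 = 7.48 × 10⁴.
Original = 8.95 pg/mL × 7.48 × 10⁴ = 6.69 × 10⁵ pg/mL = 669 μg/L.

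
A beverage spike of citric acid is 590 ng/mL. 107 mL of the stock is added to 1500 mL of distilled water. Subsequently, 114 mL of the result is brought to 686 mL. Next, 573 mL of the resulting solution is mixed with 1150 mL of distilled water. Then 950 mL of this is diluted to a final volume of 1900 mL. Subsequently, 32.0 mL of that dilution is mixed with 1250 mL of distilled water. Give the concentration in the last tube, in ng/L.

Overall dilution factor = 15.02 × 6.018 × 3.007 × 2 × 40.06 = 2.18 × 10⁴.
590 ng/mL / 2.18 × 10⁴ = 0.0271 ng/mL = 27.1 ng/L.

27.1 ng/L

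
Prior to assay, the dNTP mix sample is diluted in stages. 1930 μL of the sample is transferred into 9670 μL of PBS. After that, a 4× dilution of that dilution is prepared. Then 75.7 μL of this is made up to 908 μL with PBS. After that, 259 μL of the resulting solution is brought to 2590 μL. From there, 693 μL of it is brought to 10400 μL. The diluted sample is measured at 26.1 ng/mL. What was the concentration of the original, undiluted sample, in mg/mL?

1.13 mg/mL

Overall dilution factor = 6.010 × 4 × 11.99 × 10 × 15.01 = 4.33 × 10⁴.
Original = 26.1 ng/mL × 4.33 × 10⁴ = 1.13 × 10⁶ ng/mL = 1.13 mg/mL.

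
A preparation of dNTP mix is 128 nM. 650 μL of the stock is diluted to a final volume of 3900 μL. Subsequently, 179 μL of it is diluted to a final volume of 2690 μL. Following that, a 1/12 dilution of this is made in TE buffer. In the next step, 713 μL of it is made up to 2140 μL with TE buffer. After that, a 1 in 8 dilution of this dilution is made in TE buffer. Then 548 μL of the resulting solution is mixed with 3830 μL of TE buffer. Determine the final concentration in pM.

0.617 pM

Overall dilution factor = 6 × 15.03 × 12 × 3.001 × 8 × 7.989 = 2.08 × 10⁵.
128 nM / 2.08 × 10⁵ = 6.17 × 10⁻⁴ nM = 0.617 pM.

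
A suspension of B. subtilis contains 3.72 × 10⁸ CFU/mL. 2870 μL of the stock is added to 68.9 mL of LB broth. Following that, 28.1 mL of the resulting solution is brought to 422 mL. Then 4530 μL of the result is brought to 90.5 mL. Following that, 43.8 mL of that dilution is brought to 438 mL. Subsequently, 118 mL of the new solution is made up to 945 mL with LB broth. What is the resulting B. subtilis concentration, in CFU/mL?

619 CFU/mL

Overall dilution factor = 25.01 × 15.02 × 19.98 × 10 × 8.008 = 6.01 × 10⁵.
3.72 × 10⁸ CFU/mL / 6.01 × 10⁵ = 619 CFU/mL.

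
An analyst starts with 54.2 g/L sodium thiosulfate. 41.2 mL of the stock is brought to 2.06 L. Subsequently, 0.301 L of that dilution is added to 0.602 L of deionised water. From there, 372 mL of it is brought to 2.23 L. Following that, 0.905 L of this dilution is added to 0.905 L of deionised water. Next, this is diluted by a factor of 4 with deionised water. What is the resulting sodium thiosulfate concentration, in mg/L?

7.53 mg/L

Overall dilution factor = 50 × 3 × 5.995 × 2 × 4 = 7194.
54.2 g/L / 7194 = 7.53 × 10⁻³ g/L = 7.53 mg/L.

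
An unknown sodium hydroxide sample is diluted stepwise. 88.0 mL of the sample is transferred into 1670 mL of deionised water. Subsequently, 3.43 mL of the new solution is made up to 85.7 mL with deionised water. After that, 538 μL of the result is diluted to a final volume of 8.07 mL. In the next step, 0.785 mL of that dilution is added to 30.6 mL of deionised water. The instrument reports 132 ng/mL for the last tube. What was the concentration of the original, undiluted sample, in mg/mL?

Overall dilution factor = 19.98 × 24.99 × 15 × 39.98 = 2.99 × 10⁵.
Original = 132 ng/mL × 2.99 × 10⁵ = 3.95 × 10⁷ ng/mL = 39.5 mg/mL.

39.5 mg/mL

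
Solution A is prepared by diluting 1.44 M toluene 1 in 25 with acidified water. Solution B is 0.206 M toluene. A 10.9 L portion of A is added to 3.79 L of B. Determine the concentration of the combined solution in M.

C_A = 1.44 M / 25 = 0.0576 M.
C_mix = (C_A·V_A + C_B·V_B)/(V_A + V_B) = (0.0576×10.9 + 0.206×3.79) / 14.69 = 0.0959 M.

0.0959 M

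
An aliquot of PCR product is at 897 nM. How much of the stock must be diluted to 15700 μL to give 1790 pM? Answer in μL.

1790 pM = 1.79 nM.
V₁ = C₂V₂/C₁ = 1.79 × 15700 / 897 = 31.3 μL.

31.3 μL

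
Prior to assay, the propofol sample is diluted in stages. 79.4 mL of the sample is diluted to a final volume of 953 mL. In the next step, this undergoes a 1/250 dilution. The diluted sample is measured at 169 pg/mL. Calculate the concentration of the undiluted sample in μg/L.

507 μg/L

Overall dilution factor = 12.00 × 250 = 3001.
Original = 169 pg/mL × 3001 = 5.07 × 10⁵ pg/mL = 507 μg/L.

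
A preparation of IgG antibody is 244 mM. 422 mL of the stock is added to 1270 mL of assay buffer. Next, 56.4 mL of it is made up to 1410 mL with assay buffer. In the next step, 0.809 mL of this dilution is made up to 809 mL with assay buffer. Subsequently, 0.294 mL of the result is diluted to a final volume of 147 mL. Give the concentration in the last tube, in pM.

Overall dilution factor = 4.009 × 25 × 1000 × 500 = 5.01 × 10⁷.
244 mM / 5.01 × 10⁷ = 4.87 × 10⁻⁶ mM = 4870 pM.

4870 pM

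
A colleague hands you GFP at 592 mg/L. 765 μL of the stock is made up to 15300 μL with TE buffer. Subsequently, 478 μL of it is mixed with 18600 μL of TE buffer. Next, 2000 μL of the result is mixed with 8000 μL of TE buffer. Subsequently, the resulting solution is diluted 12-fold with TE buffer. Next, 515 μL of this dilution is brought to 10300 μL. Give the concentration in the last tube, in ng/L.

Overall dilution factor = 20 × 39.91 × 5 × 12 × 20 = 9.58 × 10⁵.
592 mg/L / 9.58 × 10⁵ = 6.18 × 10⁻⁴ mg/L = 618 ng/L.

618 ng/L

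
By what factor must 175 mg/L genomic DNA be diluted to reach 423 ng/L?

4.14 × 10⁵

Factor = C₀/C_target = 175 mg/L / 423 ng/L = 4.14 × 10⁵.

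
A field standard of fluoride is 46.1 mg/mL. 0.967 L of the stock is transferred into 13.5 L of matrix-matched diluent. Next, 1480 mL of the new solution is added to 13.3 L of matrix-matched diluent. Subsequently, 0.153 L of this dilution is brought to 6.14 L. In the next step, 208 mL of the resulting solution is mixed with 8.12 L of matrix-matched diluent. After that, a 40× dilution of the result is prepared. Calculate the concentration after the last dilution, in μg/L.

4.80 μg/L

Overall dilution factor = 14.96 × 9.986 × 40.13 × 40.04 × 40 = 9.60 × 10⁶.
46.1 mg/mL / 9.60 × 10⁶ = 4.80 × 10⁻⁶ mg/mL = 4.80 μg/L.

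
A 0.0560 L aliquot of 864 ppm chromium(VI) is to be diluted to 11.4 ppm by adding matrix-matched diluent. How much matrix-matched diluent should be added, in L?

V₂ = C₁V₁/C₂ = 864 × 0.0560 / 11.4 = 4.24 L.
Diluent to add = V₂ − V₁ = 4.24 − 0.0560 = 4.19 L.

4.19 L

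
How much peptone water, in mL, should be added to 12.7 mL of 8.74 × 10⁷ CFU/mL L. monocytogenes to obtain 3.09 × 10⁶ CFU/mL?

347 mL

V₂ = C₁V₁/C₂ = 8.74 × 10⁷ × 12.7 / 3.09 × 10⁶ = 359 mL.
Diluent to add = V₂ − V₁ = 359 − 12.7 = 347 mL.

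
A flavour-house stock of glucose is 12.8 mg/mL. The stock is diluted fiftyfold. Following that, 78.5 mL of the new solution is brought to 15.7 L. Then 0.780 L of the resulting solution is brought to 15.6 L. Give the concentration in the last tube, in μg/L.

64.0 μg/L

Overall dilution factor = 50 × 200 × 20 = 2.00 × 10⁵.
12.8 mg/mL / 2.00 × 10⁵ = 6.40 × 10⁻⁵ mg/mL = 64.0 μg/L.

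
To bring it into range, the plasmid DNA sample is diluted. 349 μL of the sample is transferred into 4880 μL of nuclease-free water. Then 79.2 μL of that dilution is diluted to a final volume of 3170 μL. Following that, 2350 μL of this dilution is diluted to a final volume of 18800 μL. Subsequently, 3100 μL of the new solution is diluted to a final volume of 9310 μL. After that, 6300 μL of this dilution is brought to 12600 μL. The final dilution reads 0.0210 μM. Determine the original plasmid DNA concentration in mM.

0.605 mM

Overall dilution factor = 14.98 × 40.03 × 8 × 3.003 × 2 = 2.88 × 10⁴.
Original = 0.0210 μM × 2.88 × 10⁴ = 605 μM = 0.605 mM.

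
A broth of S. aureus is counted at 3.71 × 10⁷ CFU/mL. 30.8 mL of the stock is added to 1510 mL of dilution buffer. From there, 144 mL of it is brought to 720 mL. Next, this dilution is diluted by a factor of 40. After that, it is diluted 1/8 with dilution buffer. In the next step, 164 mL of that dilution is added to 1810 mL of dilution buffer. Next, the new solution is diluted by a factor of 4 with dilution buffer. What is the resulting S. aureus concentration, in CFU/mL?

9.63 CFU/mL

Overall dilution factor = 50.03 × 5 × 40 × 8 × 12.04 × 4 = 3.85 × 10⁶.
3.71 × 10⁷ CFU/mL / 3.85 × 10⁶ = 9.63 CFU/mL.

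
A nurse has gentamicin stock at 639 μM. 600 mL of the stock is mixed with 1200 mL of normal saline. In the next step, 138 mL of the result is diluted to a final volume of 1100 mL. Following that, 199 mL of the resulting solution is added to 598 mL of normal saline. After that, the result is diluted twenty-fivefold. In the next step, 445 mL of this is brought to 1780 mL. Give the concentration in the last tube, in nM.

66.7 nM

Overall dilution factor = 3 × 7.971 × 4.005 × 25 × 4 = 9577.
639 μM / 9577 = 0.0667 μM = 66.7 nM.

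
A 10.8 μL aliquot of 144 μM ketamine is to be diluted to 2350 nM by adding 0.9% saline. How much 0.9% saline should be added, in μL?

2350 nM = 2.35 μM.
V₂ = C₁V₁/C₂ = 144 × 10.8 / 2.35 = 662 μL.
Diluent to add = V₂ − V₁ = 662 − 10.8 = 651 μL.

651 μL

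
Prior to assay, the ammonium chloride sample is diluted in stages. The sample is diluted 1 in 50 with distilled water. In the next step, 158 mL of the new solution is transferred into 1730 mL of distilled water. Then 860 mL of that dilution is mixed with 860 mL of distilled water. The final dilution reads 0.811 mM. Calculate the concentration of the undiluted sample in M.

0.969 M

Overall dilution factor = 50 × 11.95 × 2 = 1195.
Original = 0.811 mM × 1195 = 969 mM = 0.969 M.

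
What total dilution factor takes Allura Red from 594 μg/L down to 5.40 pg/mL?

Factor = C₀/C_target = 594 μg/L / 5.40 pg/mL = 1.10 × 10⁵.

1.10 × 10⁵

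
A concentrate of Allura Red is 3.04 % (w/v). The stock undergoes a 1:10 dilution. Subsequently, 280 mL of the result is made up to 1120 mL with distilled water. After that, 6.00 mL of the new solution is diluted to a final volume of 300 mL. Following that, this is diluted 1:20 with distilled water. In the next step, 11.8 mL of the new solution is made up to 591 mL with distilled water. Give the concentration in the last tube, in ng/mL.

15.2 ng/mL

Overall dilution factor = 10 × 4 × 50 × 20 × 50.08 = 2.00 × 10⁶.
3.04 % (w/v) / 2.00 × 10⁶ = 1.52 × 10⁻⁶ % (w/v) = 15.2 ng/mL.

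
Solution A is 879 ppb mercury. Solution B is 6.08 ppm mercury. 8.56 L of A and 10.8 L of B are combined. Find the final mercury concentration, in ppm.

3.78 ppm

C_B = 6.08 ppm = 6080 ppb.
C_mix = (C_A·V_A + C_B·V_B)/(V_A + V_B) = (879×8.56 + 6080×10.8) / 19.36 = 3780 ppb = 3.78 ppm.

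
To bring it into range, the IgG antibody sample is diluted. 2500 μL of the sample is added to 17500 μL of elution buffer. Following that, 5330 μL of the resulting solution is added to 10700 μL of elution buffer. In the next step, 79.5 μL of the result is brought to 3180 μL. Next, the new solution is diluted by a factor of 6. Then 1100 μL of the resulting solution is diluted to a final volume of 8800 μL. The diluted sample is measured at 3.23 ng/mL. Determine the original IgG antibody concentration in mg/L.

149 mg/L

Overall dilution factor = 8 × 3.008 × 40 × 6 × 8 = 4.62 × 10⁴.
Original = 3.23 ng/mL × 4.62 × 10⁴ = 1.49 × 10⁵ ng/mL = 149 mg/L.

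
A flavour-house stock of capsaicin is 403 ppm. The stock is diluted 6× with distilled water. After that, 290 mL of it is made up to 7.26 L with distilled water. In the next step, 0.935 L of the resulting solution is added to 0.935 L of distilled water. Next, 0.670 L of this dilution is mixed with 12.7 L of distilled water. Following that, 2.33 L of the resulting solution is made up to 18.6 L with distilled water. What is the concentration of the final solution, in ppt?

Overall dilution factor = 6 × 25.03 × 2 × 19.96 × 7.983 = 4.79 × 10⁴.
403 ppm / 4.79 × 10⁴ = 8.42 × 10⁻³ ppm = 8420 ppt.

8420 ppt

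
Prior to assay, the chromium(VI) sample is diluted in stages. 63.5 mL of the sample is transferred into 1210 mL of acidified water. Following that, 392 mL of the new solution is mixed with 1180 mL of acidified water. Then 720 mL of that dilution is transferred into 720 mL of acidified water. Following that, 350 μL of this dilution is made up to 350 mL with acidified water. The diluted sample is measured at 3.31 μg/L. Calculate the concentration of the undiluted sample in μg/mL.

Overall dilution factor = 20.06 × 4.010 × 2 × 1000 = 1.61 × 10⁵.
Original = 3.31 μg/L × 1.61 × 10⁵ = 5.32 × 10⁵ μg/L = 532 μg/mL.

532 μg/mL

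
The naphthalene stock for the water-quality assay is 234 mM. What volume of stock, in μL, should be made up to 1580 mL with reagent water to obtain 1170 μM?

7900 μL

1170 μM = 1.17 mM.
V₁ = C₂V₂/C₁ = 1.17 × 1580 / 234 = 7.90 mL = 7900 μL.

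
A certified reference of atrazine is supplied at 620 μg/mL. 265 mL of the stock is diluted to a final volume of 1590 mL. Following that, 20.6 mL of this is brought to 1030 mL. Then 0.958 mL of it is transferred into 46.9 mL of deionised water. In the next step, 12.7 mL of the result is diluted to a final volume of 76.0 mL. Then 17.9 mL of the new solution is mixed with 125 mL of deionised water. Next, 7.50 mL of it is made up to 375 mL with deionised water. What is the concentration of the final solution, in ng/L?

17.3 ng/L

Overall dilution factor = 6 × 50 × 49.96 × 5.984 × 7.983 × 50 = 3.58 × 10⁷.
620 μg/mL / 3.58 × 10⁷ = 1.73 × 10⁻⁵ μg/mL = 17.3 ng/L.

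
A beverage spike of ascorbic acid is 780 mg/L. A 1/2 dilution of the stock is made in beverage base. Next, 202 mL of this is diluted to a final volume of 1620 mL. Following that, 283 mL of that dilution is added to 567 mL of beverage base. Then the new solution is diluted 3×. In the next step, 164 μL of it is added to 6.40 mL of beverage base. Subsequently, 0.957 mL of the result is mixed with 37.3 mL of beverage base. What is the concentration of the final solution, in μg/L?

Overall dilution factor = 2 × 8.020 × 3.004 × 3 × 40.02 × 39.98 = 2.31 × 10⁵.
780 mg/L / 2.31 × 10⁵ = 3.37 × 10⁻³ mg/L = 3.37 μg/L.

3.37 μg/L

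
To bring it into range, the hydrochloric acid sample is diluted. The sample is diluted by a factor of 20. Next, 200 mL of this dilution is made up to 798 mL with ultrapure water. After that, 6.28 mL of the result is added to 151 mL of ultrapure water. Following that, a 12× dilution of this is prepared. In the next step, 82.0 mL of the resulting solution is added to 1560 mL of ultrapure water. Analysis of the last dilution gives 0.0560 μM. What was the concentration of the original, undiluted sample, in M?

0.0269 M

Overall dilution factor = 20 × 3.990 × 25.04 × 12 × 20.02 = 4.80 × 10⁵.
Original = 0.0560 μM × 4.80 × 10⁵ = 2.69 × 10⁴ μM = 0.0269 M.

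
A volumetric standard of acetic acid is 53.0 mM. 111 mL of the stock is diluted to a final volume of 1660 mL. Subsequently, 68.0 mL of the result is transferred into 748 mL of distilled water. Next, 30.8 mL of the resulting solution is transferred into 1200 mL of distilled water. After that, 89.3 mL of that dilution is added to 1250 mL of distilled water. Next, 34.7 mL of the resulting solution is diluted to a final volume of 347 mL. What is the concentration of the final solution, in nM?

Overall dilution factor = 14.95 × 12 × 39.96 × 15.00 × 10 = 1.08 × 10⁶.
53.0 mM / 1.08 × 10⁶ = 4.93 × 10⁻⁵ mM = 49.3 nM.

49.3 nM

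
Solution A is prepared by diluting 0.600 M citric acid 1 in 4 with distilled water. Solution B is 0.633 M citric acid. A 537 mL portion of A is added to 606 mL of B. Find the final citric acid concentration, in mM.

C_A = 0.600 M / 4 = 0.150 M.
C_mix = (C_A·V_A + C_B·V_B)/(V_A + V_B) = (0.150×537 + 0.633×606) / 1143 = 0.406 M = 406 mM.

406 mM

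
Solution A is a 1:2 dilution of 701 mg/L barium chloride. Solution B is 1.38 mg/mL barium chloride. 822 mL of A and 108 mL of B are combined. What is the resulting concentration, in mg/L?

470 mg/L

C_A = 701 mg/L / 2 = 350 mg/L.
C_B = 1.38 mg/mL = 1380 mg/L.
C_mix = (C_A·V_A + C_B·V_B)/(V_A + V_B) = (350×822 + 1380×108) / 930.0 = 470 mg/L.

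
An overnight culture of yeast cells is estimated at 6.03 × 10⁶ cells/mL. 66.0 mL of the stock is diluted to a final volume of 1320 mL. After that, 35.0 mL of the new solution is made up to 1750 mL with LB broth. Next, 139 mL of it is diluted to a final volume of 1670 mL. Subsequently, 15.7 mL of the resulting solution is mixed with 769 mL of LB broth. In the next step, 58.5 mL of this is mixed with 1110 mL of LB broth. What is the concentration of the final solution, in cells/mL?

0.503 cells/mL

Overall dilution factor = 20 × 50 × 12.01 × 49.98 × 19.97 = 1.20 × 10⁷.
6.03 × 10⁶ cells/mL / 1.20 × 10⁷ = 0.503 cells/mL.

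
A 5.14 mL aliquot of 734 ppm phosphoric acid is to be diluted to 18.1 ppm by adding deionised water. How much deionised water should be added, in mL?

V₂ = C₁V₁/C₂ = 734 × 5.14 / 18.1 = 208 mL.
Diluent to add = V₂ − V₁ = 208 − 5.14 = 203 mL.

203 mL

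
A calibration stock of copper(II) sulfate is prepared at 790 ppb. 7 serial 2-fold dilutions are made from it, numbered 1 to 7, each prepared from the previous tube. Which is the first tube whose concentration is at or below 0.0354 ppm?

tube 5

Tube n has concentration 790 ppb / 2ⁿ.
Need 2ⁿ ≥ 790 ppb / 0.0354 ppm = 22.3, so n ≥ 4.48.
First such tube: n = 5.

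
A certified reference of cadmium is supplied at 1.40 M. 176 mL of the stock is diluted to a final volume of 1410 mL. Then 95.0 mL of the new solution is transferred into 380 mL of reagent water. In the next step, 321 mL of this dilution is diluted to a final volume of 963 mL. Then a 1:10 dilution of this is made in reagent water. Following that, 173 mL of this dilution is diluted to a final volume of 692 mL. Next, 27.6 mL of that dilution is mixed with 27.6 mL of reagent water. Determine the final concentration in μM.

146 μM

Overall dilution factor = 8.011 × 5 × 3 × 10 × 4 × 2 = 9614.
1.40 M / 9614 = 1.46 × 10⁻⁴ M = 146 μM.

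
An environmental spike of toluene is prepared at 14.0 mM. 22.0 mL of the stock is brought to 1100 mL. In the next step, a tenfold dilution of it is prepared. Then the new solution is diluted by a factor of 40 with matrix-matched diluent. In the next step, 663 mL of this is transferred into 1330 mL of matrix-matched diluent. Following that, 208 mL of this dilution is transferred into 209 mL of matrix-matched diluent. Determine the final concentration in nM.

Overall dilution factor = 50 × 10 × 40 × 3.006 × 2.005 = 1.21 × 10⁵.
14.0 mM / 1.21 × 10⁵ = 1.16 × 10⁻⁴ mM = 116 nM.

116 nM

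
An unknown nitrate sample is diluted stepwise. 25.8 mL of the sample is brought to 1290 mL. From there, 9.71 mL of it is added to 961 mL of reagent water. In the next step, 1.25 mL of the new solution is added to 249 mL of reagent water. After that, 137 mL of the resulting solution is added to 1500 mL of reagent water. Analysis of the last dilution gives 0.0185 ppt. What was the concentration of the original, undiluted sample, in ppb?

221 ppb

Overall dilution factor = 50 × 99.97 × 200.2 × 11.95 = 1.20 × 10⁷.
Original = 0.0185 ppt × 1.20 × 10⁷ = 2.21 × 10⁵ ppt = 221 ppb.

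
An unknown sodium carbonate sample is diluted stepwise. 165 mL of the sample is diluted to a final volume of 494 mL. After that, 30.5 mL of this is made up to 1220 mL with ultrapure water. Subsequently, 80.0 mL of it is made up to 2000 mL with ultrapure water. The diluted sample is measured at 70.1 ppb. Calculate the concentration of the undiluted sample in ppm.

Overall dilution factor = 2.994 × 40 × 25 = 2994.
Original = 70.1 ppb × 2994 = 2.10 × 10⁵ ppb = 210 ppm.

210 ppm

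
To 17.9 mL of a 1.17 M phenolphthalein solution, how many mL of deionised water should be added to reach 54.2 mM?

369 mL

54.2 mM = 0.0542 M.
V₂ = C₁V₁/C₂ = 1.17 × 17.9 / 0.0542 = 386 mL.
Diluent to add = V₂ − V₁ = 386 − 17.9 = 369 mL.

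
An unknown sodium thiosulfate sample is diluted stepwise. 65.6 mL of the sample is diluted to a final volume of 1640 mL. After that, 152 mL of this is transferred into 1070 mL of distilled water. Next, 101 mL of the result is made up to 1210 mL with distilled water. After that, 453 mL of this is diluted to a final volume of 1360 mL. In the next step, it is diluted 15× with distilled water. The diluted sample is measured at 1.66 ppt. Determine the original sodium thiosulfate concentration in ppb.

Overall dilution factor = 25 × 8.039 × 11.98 × 3.002 × 15 = 1.08 × 10⁵.
Original = 1.66 ppt × 1.08 × 10⁵ = 1.80 × 10⁵ ppt = 180 ppb.

180 ppb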